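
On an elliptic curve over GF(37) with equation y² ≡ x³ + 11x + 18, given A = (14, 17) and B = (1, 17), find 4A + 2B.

(6, 2)

First 4A:
Double-and-add on 4 = (100)₂. Start with A = (14, 17) for the leading 1-bit.
double: tangent at (14, 17): λ = (3·14² + 11)/(2·17) ≡ 7/34. 34⁻¹ ≡ 12 (mod 37), so λ ≡ 7·12 ≡ 10.
  x = λ² - 14 - 14 = 100 - 28 ≡ 35; y = λ·(14 - 35) - 17 ≡ 32. → (35, 32)
double: tangent at (35, 32): λ = (3·35² + 11)/(2·32) ≡ 23/27. 27⁻¹ ≡ 11 (mod 37), so λ ≡ 23·11 ≡ 31.
  x = λ² - 35 - 35 = 961 - 70 ≡ 3; y = λ·(35 - 3) - 32 ≡ 35. → (3, 35)
4A = (3, 35).
Next 2B:
Repeated addition: build up to 2B.
2B: tangent at (1, 17): λ = (3·1² + 11)/(2·17) ≡ 14/34. 34⁻¹ ≡ 12 (mod 37), so λ ≡ 14·12 ≡ 20.
  x = λ² - 1 - 1 = 400 - 2 ≡ 28; y = λ·(1 - 28) - 17 ≡ 35. → (28, 35)
2B = (28, 35).
Finally 4A + 2B:
(3, 35) + (28, 35). λ = (35 - 35)/(28 - 3) ≡ 0/25 mod 37. 25⁻¹ ≡ 3 (mod 37), so λ ≡ 0.
  x = λ² - 3 - 28 = 0 - 31 ≡ 6; y = λ·(3 - 6) - 35 ≡ 2. → (6, 2)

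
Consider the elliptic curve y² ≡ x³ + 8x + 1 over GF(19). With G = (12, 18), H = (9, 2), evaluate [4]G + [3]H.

(10, 6)

First 4G:
Repeated addition: build up to 4G.
2G: tangent at (12, 18): λ = (3·12² + 8)/(2·18) ≡ 3/17. 17⁻¹ ≡ 9 (mod 19), so λ ≡ 3·9 ≡ 8.
  x = λ² - 12 - 12 = 64 - 24 ≡ 2; y = λ·(12 - 2) - 18 ≡ 5. → (2, 5)
3G: (2, 5) + (12, 18). λ = (18 - 5)/(12 - 2) ≡ 13/10 mod 19. 10⁻¹ ≡ 2 (mod 19), so λ ≡ 7.
  x = λ² - 2 - 12 = 49 - 14 ≡ 16; y = λ·(2 - 16) - 5 ≡ 11. → (16, 11)
4G: (16, 11) + (12, 18). λ = (18 - 11)/(12 - 16) ≡ 7/15 mod 19. 15⁻¹ ≡ 14 (mod 19), so λ ≡ 3.
  x = λ² - 16 - 12 = 9 - 28 ≡ 0; y = λ·(16 - 0) - 11 ≡ 18. → (0, 18)
4G = (0, 18).
Next 3H:
Repeated addition: build up to 3H.
2H: tangent at (9, 2): λ = (3·9² + 8)/(2·2) ≡ 4/4. 4⁻¹ ≡ 5 (mod 19), so λ ≡ 4·5 ≡ 1.
  x = λ² - 9 - 9 = 1 - 18 ≡ 2; y = λ·(9 - 2) - 2 ≡ 5. → (2, 5)
3H: (2, 5) + (9, 2). λ = (2 - 5)/(9 - 2) ≡ 16/7 mod 19. 7⁻¹ ≡ 11 (mod 19), so λ ≡ 5.
  x = λ² - 2 - 9 = 25 - 11 ≡ 14; y = λ·(2 - 14) - 5 ≡ 11. → (14, 11)
3H = (14, 11).
Finally 4G + 3H:
(0, 18) + (14, 11). λ = (11 - 18)/(14 - 0) ≡ 12/14 mod 19. 14⁻¹ ≡ 15 (mod 19), so λ ≡ 9.
  x = λ² - 0 - 14 = 81 - 14 ≡ 10; y = λ·(0 - 10) - 18 ≡ 6. → (10, 6)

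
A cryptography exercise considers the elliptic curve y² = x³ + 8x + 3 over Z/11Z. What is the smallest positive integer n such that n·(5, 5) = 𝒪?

4

2P: tangent at (5, 5): λ = (3·5² + 8)/(2·5) ≡ 6/10. 10⁻¹ ≡ 10 (mod 11), so λ ≡ 6·10 ≡ 5.
  x = λ² - 5 - 5 = 25 - 10 ≡ 4; y = λ·(5 - 4) - 5 ≡ 0. → (4, 0)
3P: (4, 0) + (5, 5). λ = (5 - 0)/(5 - 4) ≡ 5/1 mod 11. 1⁻¹ ≡ 1 (mod 11), so λ ≡ 5.
  x = λ² - 4 - 5 = 25 - 9 ≡ 5; y = λ·(4 - 5) - 0 ≡ 6. → (5, 6)
4P: (5, 6) + (5, 5): same x and y₁ ≡ -y₂, so the sum is 𝒪.
4P = 𝒪, so the order is 4.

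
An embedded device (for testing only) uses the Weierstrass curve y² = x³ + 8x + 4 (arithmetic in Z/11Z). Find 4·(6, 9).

Write Q = (6, 9).
Repeated addition: build up to 4Q.
2Q: tangent at (6, 9): λ = (3·6² + 8)/(2·9) ≡ 6/7. 7⁻¹ ≡ 8 (mod 11), so λ ≡ 6·8 ≡ 4.
  x = λ² - 6 - 6 = 16 - 12 ≡ 4; y = λ·(6 - 4) - 9 ≡ 10. → (4, 10)
3Q: (4, 10) + (6, 9). λ = (9 - 10)/(6 - 4) ≡ 10/2 mod 11. 2⁻¹ ≡ 6 (mod 11), so λ ≡ 5.
  x = λ² - 4 - 6 = 25 - 10 ≡ 4; y = λ·(4 - 4) - 10 ≡ 1. → (4, 1)
4Q: (4, 1) + (6, 9). λ = (9 - 1)/(6 - 4) ≡ 8/2 mod 11. 2⁻¹ ≡ 6 (mod 11), so λ ≡ 4.
  x = λ² - 4 - 6 = 16 - 10 ≡ 6; y = λ·(4 - 6) - 1 ≡ 2. → (6, 2)

(6, 2)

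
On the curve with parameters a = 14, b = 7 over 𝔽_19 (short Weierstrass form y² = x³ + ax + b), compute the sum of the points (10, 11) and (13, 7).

(2, 10)

(10, 11) + (13, 7). λ = (7 - 11)/(13 - 10) ≡ 15/3 mod 19. 3⁻¹ ≡ 13 (mod 19), so λ ≡ 5.
  x = λ² - 10 - 13 = 25 - 23 ≡ 2; y = λ·(10 - 2) - 11 ≡ 10. → (2, 10)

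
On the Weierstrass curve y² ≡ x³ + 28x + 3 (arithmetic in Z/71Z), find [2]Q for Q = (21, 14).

tangent at (21, 14): λ = (3·21² + 28)/(2·14) ≡ 2/28. 28⁻¹ ≡ 33 (mod 71), so λ ≡ 2·33 ≡ 66.
  x = λ² - 21 - 21 = 4356 - 42 ≡ 54; y = λ·(21 - 54) - 14 ≡ 9. → (54, 9)

(54, 9)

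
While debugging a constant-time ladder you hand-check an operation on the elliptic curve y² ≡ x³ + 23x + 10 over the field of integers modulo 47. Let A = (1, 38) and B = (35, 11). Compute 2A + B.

First 2A:
Repeated addition: build up to 2A.
2A: tangent at (1, 38): λ = (3·1² + 23)/(2·38) ≡ 26/29. 29⁻¹ ≡ 13 (mod 47), so λ ≡ 26·13 ≡ 9.
  x = λ² - 1 - 1 = 81 - 2 ≡ 32; y = λ·(1 - 32) - 38 ≡ 12. → (32, 12)
2A = (32, 12).
Finally 2A + B:
(32, 12) + (35, 11). λ = (11 - 12)/(35 - 32) ≡ 46/3 mod 47. 3⁻¹ ≡ 16 (mod 47), so λ ≡ 31.
  x = λ² - 32 - 35 = 961 - 67 ≡ 1; y = λ·(32 - 1) - 12 ≡ 9. → (1, 9)

(1, 9)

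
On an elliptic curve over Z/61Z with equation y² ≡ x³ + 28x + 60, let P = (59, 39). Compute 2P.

tangent at (59, 39): λ = (3·59² + 28)/(2·39) ≡ 40/17. 17⁻¹ ≡ 18 (mod 61) since 17·18 = 306 ≡ 1, so λ ≡ 40·18 ≡ 49.
  x = λ² - 59 - 59 = 2401 - 118 ≡ 26; y = λ·(59 - 26) - 39 ≡ 53. → (26, 53)

(26, 53)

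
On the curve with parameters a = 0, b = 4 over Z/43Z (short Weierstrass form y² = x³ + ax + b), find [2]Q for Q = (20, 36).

tangent at (20, 36): λ = (3·20² + 0)/(2·36) ≡ 39/29. 29⁻¹ ≡ 3 (mod 43), so λ ≡ 39·3 ≡ 31.
  x = λ² - 20 - 20 = 961 - 40 ≡ 18; y = λ·(20 - 18) - 36 ≡ 26. → (18, 26)

(18, 26)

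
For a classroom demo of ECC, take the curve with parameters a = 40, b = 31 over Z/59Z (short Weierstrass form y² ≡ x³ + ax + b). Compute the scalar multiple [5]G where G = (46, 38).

(51, 5)

Repeated addition: build up to 5G.
2G: tangent at (46, 38): λ = (3·46² + 40)/(2·38) ≡ 16/17. 17⁻¹ ≡ 7 (mod 59) since 17·7 = 119 ≡ 1, so λ ≡ 16·7 ≡ 53.
  x = λ² - 46 - 46 = 2809 - 92 ≡ 3; y = λ·(46 - 3) - 38 ≡ 58. → (3, 58)
3G: (3, 58) + (46, 38). λ = (38 - 58)/(46 - 3) ≡ 39/43 mod 59. 43⁻¹ ≡ 11 (mod 59), so λ ≡ 16.
  x = λ² - 3 - 46 = 256 - 49 ≡ 30; y = λ·(3 - 30) - 58 ≡ 41. → (30, 41)
4G: (30, 41) + (46, 38). λ = (38 - 41)/(46 - 30) ≡ 56/16 mod 59. 16⁻¹ ≡ 48 (mod 59) since 16·48 = 768 ≡ 1, so λ ≡ 33.
  x = λ² - 30 - 46 = 1089 - 76 ≡ 10; y = λ·(30 - 10) - 41 ≡ 29. → (10, 29)
5G: (10, 29) + (46, 38). λ = (38 - 29)/(46 - 10) ≡ 9/36 mod 59. 36⁻¹ ≡ 41 (mod 59), so λ ≡ 15.
  x = λ² - 10 - 46 = 225 - 56 ≡ 51; y = λ·(10 - 51) - 29 ≡ 5. → (51, 5)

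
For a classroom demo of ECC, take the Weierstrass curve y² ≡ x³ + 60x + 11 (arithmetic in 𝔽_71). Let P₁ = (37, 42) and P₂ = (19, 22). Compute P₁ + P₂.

(37, 42) + (19, 22). λ = (22 - 42)/(19 - 37) ≡ 51/53 mod 71. 53⁻¹ ≡ 67 (mod 71) since 53·67 = 3551 ≡ 1, so λ ≡ 9.
  x = λ² - 37 - 19 = 81 - 56 ≡ 25; y = λ·(37 - 25) - 42 ≡ 66. → (25, 66)

(25, 66)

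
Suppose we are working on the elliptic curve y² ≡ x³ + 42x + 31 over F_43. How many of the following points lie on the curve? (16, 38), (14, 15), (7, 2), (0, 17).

1

(16, 38): 38² ≡ 25, rhs ≡ 26 → off.
(14, 15): 15² ≡ 10, rhs ≡ 9 → off.
(7, 2): 2² ≡ 4, rhs ≡ 23 → off.
(0, 17): 17² ≡ 31, rhs ≡ 31 → on.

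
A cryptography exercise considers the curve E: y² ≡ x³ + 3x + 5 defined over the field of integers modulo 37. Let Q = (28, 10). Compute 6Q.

(1, 3)

Double-and-add on 6 = (110)₂. Start with Q = (28, 10) for the leading 1-bit.
double: tangent at (28, 10): λ = (3·28² + 3)/(2·10) ≡ 24/20. 20⁻¹ ≡ 13 (mod 37), so λ ≡ 24·13 ≡ 16.
  x = λ² - 28 - 28 = 256 - 56 ≡ 15; y = λ·(28 - 15) - 10 ≡ 13. → (15, 13)
add Q: (15, 13) + (28, 10). λ = (10 - 13)/(28 - 15) ≡ 34/13 mod 37. 13⁻¹ ≡ 20 (mod 37), so λ ≡ 14.
  x = λ² - 15 - 28 = 196 - 43 ≡ 5; y = λ·(15 - 5) - 13 ≡ 16. → (5, 16)
double: tangent at (5, 16): λ = (3·5² + 3)/(2·16) ≡ 4/32. 32⁻¹ ≡ 22 (mod 37), so λ ≡ 4·22 ≡ 14.
  x = λ² - 5 - 5 = 196 - 10 ≡ 1; y = λ·(5 - 1) - 16 ≡ 3. → (1, 3)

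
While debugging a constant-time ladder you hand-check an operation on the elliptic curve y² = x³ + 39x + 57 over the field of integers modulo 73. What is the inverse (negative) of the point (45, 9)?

-(45, 9) = (45, -9 mod 73) = (45, 64).

(45, 64)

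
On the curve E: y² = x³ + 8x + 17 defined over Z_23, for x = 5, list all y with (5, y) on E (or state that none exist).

x³ + 8x + 17 = 182 ≡ 21 (mod 23).
21 is a non-residue mod 23; no y exists.

none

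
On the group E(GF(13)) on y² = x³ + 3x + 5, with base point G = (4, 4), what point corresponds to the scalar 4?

(4, 4)

Double-and-add on 4 = (100)₂. Start with G = (4, 4) for the leading 1-bit.
double: tangent at (4, 4): λ = (3·4² + 3)/(2·4) ≡ 12/8. 8⁻¹ ≡ 5 (mod 13) since 8·5 = 40 ≡ 1, so λ ≡ 12·5 ≡ 8.
  x = λ² - 4 - 4 = 64 - 8 ≡ 4; y = λ·(4 - 4) - 4 ≡ 9. → (4, 9)
double: tangent at (4, 9): λ = (3·4² + 3)/(2·9) ≡ 12/5. 5⁻¹ ≡ 8 (mod 13), so λ ≡ 12·8 ≡ 5.
  x = λ² - 4 - 4 = 25 - 8 ≡ 4; y = λ·(4 - 4) - 9 ≡ 4. → (4, 4)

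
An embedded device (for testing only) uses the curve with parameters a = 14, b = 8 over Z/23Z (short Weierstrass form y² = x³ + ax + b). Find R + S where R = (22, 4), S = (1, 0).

(4, 6)

(22, 4) + (1, 0). λ = (0 - 4)/(1 - 22) ≡ 19/2 mod 23. 2⁻¹ ≡ 12 (mod 23) since 2·12 = 24 ≡ 1, so λ ≡ 21.
  x = λ² - 22 - 1 = 441 - 23 ≡ 4; y = λ·(22 - 4) - 4 ≡ 6. → (4, 6)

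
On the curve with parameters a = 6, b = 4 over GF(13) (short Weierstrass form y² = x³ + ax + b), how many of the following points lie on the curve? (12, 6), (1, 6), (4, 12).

(12, 6): 6² ≡ 10, rhs ≡ 10 → on.
(1, 6): 6² ≡ 10, rhs ≡ 11 → off.
(4, 12): 12² ≡ 1, rhs ≡ 1 → on.

2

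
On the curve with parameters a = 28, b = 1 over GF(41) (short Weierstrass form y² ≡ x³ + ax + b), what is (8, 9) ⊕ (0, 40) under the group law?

(8, 9) + (0, 40). λ = (40 - 9)/(0 - 8) ≡ 31/33 mod 41. 33⁻¹ ≡ 5 (mod 41) since 33·5 = 165 ≡ 1, so λ ≡ 32.
  x = λ² - 8 - 0 = 1024 - 8 ≡ 32; y = λ·(8 - 32) - 9 ≡ 2. → (32, 2)

(32, 2)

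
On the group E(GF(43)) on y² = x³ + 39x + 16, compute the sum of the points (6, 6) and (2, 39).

(6, 6) + (2, 39). λ = (39 - 6)/(2 - 6) ≡ 33/39 mod 43. 39⁻¹ ≡ 32 (mod 43) since 39·32 = 1248 ≡ 1, so λ ≡ 24.
  x = λ² - 6 - 2 = 576 - 8 ≡ 9; y = λ·(6 - 9) - 6 ≡ 8. → (9, 8)

(9, 8)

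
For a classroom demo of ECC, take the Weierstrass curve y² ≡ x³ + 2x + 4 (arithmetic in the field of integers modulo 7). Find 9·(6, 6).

(6, 1)

Write Q = (6, 6).
Repeated addition: build up to 9Q.
2Q: tangent at (6, 6): λ = (3·6² + 2)/(2·6) ≡ 5/5. 5⁻¹ ≡ 3 (mod 7) since 5·3 = 15 ≡ 1, so λ ≡ 5·3 ≡ 1.
  x = λ² - 6 - 6 = 1 - 12 ≡ 3; y = λ·(6 - 3) - 6 ≡ 4. → (3, 4)
3Q: (3, 4) + (6, 6). λ = (6 - 4)/(6 - 3) ≡ 2/3 mod 7. 3⁻¹ ≡ 5 (mod 7) since 3·5 = 15 ≡ 1, so λ ≡ 3.
  x = λ² - 3 - 6 = 9 - 9 ≡ 0; y = λ·(3 - 0) - 4 ≡ 5. → (0, 5)
4Q: (0, 5) + (6, 6). λ = (6 - 5)/(6 - 0) ≡ 1/6 mod 7. 6⁻¹ ≡ 6 (mod 7), so λ ≡ 6.
  x = λ² - 0 - 6 = 36 - 6 ≡ 2; y = λ·(0 - 2) - 5 ≡ 4. → (2, 4)
5Q: (2, 4) + (6, 6). λ = (6 - 4)/(6 - 2) ≡ 2/4 mod 7. 4⁻¹ ≡ 2 (mod 7), so λ ≡ 4.
  x = λ² - 2 - 6 = 16 - 8 ≡ 1; y = λ·(2 - 1) - 4 ≡ 0. → (1, 0)
6Q: (1, 0) + (6, 6). λ = (6 - 0)/(6 - 1) ≡ 6/5 mod 7. 5⁻¹ ≡ 3 (mod 7) since 5·3 = 15 ≡ 1, so λ ≡ 4.
  x = λ² - 1 - 6 = 16 - 7 ≡ 2; y = λ·(1 - 2) - 0 ≡ 3. → (2, 3)
7Q: (2, 3) + (6, 6). λ = (6 - 3)/(6 - 2) ≡ 3/4 mod 7. 4⁻¹ ≡ 2 (mod 7) since 4·2 = 8 ≡ 1, so λ ≡ 6.
  x = λ² - 2 - 6 = 36 - 8 ≡ 0; y = λ·(2 - 0) - 3 ≡ 2. → (0, 2)
8Q: (0, 2) + (6, 6). λ = (6 - 2)/(6 - 0) ≡ 4/6 mod 7. 6⁻¹ ≡ 6 (mod 7), so λ ≡ 3.
  x = λ² - 0 - 6 = 9 - 6 ≡ 3; y = λ·(0 - 3) - 2 ≡ 3. → (3, 3)
9Q: (3, 3) + (6, 6). λ = (6 - 3)/(6 - 3) ≡ 3/3 mod 7. 3⁻¹ ≡ 5 (mod 7), so λ ≡ 1.
  x = λ² - 3 - 6 = 1 - 9 ≡ 6; y = λ·(3 - 6) - 3 ≡ 1. → (6, 1)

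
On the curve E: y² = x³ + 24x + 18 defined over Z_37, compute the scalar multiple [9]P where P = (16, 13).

Double-and-add on 9 = (1001)₂. Start with P = (16, 13) for the leading 1-bit.
double: tangent at (16, 13): λ = (3·16² + 24)/(2·13) ≡ 15/26. 26⁻¹ ≡ 10 (mod 37) since 26·10 = 260 ≡ 1, so λ ≡ 15·10 ≡ 2.
  x = λ² - 16 - 16 = 4 - 32 ≡ 9; y = λ·(16 - 9) - 13 ≡ 1. → (9, 1)
double: tangent at (9, 1): λ = (3·9² + 24)/(2·1) ≡ 8/2. 2⁻¹ ≡ 19 (mod 37) since 2·19 = 38 ≡ 1, so λ ≡ 8·19 ≡ 4.
  x = λ² - 9 - 9 = 16 - 18 ≡ 35; y = λ·(9 - 35) - 1 ≡ 6. → (35, 6)
double: tangent at (35, 6): λ = (3·35² + 24)/(2·6) ≡ 36/12. 12⁻¹ ≡ 34 (mod 37) since 12·34 = 408 ≡ 1, so λ ≡ 36·34 ≡ 3.
  x = λ² - 35 - 35 = 9 - 70 ≡ 13; y = λ·(35 - 13) - 6 ≡ 23. → (13, 23)
add P: (13, 23) + (16, 13). λ = (13 - 23)/(16 - 13) ≡ 27/3 mod 37. 3⁻¹ ≡ 25 (mod 37), so λ ≡ 9.
  x = λ² - 13 - 16 = 81 - 29 ≡ 15; y = λ·(13 - 15) - 23 ≡ 33. → (15, 33)

(15, 33)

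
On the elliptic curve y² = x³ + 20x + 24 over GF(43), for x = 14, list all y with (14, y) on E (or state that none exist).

x³ + 20x + 24 = 3048 ≡ 38 (mod 43).
Square roots of 38 mod 43: 9 and 34 (since 9² = 81 ≡ 38).

9, 34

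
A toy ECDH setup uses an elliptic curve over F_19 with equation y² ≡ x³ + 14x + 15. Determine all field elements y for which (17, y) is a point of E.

x³ + 14x + 15 = 5166 ≡ 17 (mod 19).
Square roots of 17 mod 19: 6 and 13 (since 6² = 36 ≡ 17).

6, 13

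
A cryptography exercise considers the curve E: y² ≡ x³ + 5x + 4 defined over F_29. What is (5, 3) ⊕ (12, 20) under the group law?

(5, 3) + (12, 20). λ = (20 - 3)/(12 - 5) ≡ 17/7 mod 29. 7⁻¹ ≡ 25 (mod 29), so λ ≡ 19.
  x = λ² - 5 - 12 = 361 - 17 ≡ 25; y = λ·(5 - 25) - 3 ≡ 23. → (25, 23)

(25, 23)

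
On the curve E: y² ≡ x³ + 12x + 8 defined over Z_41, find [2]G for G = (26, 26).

tangent at (26, 26): λ = (3·26² + 12)/(2·26) ≡ 31/11. 11⁻¹ ≡ 15 (mod 41) since 11·15 = 165 ≡ 1, so λ ≡ 31·15 ≡ 14.
  x = λ² - 26 - 26 = 196 - 52 ≡ 21; y = λ·(26 - 21) - 26 ≡ 3. → (21, 3)

(21, 3)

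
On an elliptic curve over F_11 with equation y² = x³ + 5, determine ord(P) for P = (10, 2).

12

2P: tangent at (10, 2): λ = (3·10² + 0)/(2·2) ≡ 3/4. 4⁻¹ ≡ 3 (mod 11), so λ ≡ 3·3 ≡ 9.
  x = λ² - 10 - 10 = 81 - 20 ≡ 6; y = λ·(10 - 6) - 2 ≡ 1. → (6, 1)
3P: (6, 1) + (10, 2). λ = (2 - 1)/(10 - 6) ≡ 1/4 mod 11. 4⁻¹ ≡ 3 (mod 11) since 4·3 = 12 ≡ 1, so λ ≡ 3.
  x = λ² - 6 - 10 = 9 - 16 ≡ 4; y = λ·(6 - 4) - 1 ≡ 5. → (4, 5)
4P: (4, 5) + (10, 2). λ = (2 - 5)/(10 - 4) ≡ 8/6 mod 11. 6⁻¹ ≡ 2 (mod 11), so λ ≡ 5.
  x = λ² - 4 - 10 = 25 - 14 ≡ 0; y = λ·(4 - 0) - 5 ≡ 4. → (0, 4)
5P: (0, 4) + (10, 2). λ = (2 - 4)/(10 - 0) ≡ 9/10 mod 11. 10⁻¹ ≡ 10 (mod 11), so λ ≡ 2.
  x = λ² - 0 - 10 = 4 - 10 ≡ 5; y = λ·(0 - 5) - 4 ≡ 8. → (5, 8)
6P: (5, 8) + (10, 2). λ = (2 - 8)/(10 - 5) ≡ 5/5 mod 11. 5⁻¹ ≡ 9 (mod 11), so λ ≡ 1.
  x = λ² - 5 - 10 = 1 - 15 ≡ 8; y = λ·(5 - 8) - 8 ≡ 0. → (8, 0)
7P: (8, 0) + (10, 2). λ = (2 - 0)/(10 - 8) ≡ 2/2 mod 11. 2⁻¹ ≡ 6 (mod 11) since 2·6 = 12 ≡ 1, so λ ≡ 1.
  x = λ² - 8 - 10 = 1 - 18 ≡ 5; y = λ·(8 - 5) - 0 ≡ 3. → (5, 3)
8P: (5, 3) + (10, 2). λ = (2 - 3)/(10 - 5) ≡ 10/5 mod 11. 5⁻¹ ≡ 9 (mod 11), so λ ≡ 2.
  x = λ² - 5 - 10 = 4 - 15 ≡ 0; y = λ·(5 - 0) - 3 ≡ 7. → (0, 7)
9P: (0, 7) + (10, 2). λ = (2 - 7)/(10 - 0) ≡ 6/10 mod 11. 10⁻¹ ≡ 10 (mod 11) since 10·10 = 100 ≡ 1, so λ ≡ 5.
  x = λ² - 0 - 10 = 25 - 10 ≡ 4; y = λ·(0 - 4) - 7 ≡ 6. → (4, 6)
10P: (4, 6) + (10, 2). λ = (2 - 6)/(10 - 4) ≡ 7/6 mod 11. 6⁻¹ ≡ 2 (mod 11), so λ ≡ 3.
  x = λ² - 4 - 10 = 9 - 14 ≡ 6; y = λ·(4 - 6) - 6 ≡ 10. → (6, 10)
11P: (6, 10) + (10, 2). λ = (2 - 10)/(10 - 6) ≡ 3/4 mod 11. 4⁻¹ ≡ 3 (mod 11), so λ ≡ 9.
  x = λ² - 6 - 10 = 81 - 16 ≡ 10; y = λ·(6 - 10) - 10 ≡ 9. → (10, 9)
12P: (10, 9) + (10, 2): same x and y₁ ≡ -y₂, so the sum is O.
12P = O, so the order is 12.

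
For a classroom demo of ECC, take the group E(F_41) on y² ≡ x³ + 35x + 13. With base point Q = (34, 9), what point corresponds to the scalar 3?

(38, 2)

Repeated addition: build up to 3Q.
2Q: tangent at (34, 9): λ = (3·34² + 35)/(2·9) ≡ 18/18. 18⁻¹ ≡ 16 (mod 41) since 18·16 = 288 ≡ 1, so λ ≡ 18·16 ≡ 1.
  x = λ² - 34 - 34 = 1 - 68 ≡ 15; y = λ·(34 - 15) - 9 ≡ 10. → (15, 10)
3Q: (15, 10) + (34, 9). λ = (9 - 10)/(34 - 15) ≡ 40/19 mod 41. 19⁻¹ ≡ 13 (mod 41), so λ ≡ 28.
  x = λ² - 15 - 34 = 784 - 49 ≡ 38; y = λ·(15 - 38) - 10 ≡ 2. → (38, 2)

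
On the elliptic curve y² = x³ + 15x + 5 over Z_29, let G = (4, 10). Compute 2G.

tangent at (4, 10): λ = (3·4² + 15)/(2·10) ≡ 5/20. 20⁻¹ ≡ 16 (mod 29), so λ ≡ 5·16 ≡ 22.
  x = λ² - 4 - 4 = 484 - 8 ≡ 12; y = λ·(4 - 12) - 10 ≡ 17. → (12, 17)

(12, 17)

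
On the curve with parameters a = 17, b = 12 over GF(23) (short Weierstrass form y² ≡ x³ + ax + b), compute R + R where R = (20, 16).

(14, 21)

tangent at (20, 16): λ = (3·20² + 17)/(2·16) ≡ 21/9. 9⁻¹ ≡ 18 (mod 23), so λ ≡ 21·18 ≡ 10.
  x = λ² - 20 - 20 = 100 - 40 ≡ 14; y = λ·(20 - 14) - 16 ≡ 21. → (14, 21)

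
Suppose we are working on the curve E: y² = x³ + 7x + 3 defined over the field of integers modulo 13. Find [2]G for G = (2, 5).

tangent at (2, 5): λ = (3·2² + 7)/(2·5) ≡ 6/10. 10⁻¹ ≡ 4 (mod 13), so λ ≡ 6·4 ≡ 11.
  x = λ² - 2 - 2 = 121 - 4 ≡ 0; y = λ·(2 - 0) - 5 ≡ 4. → (0, 4)

(0, 4)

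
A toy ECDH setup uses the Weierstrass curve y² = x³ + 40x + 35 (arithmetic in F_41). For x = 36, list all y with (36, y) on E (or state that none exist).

none

x³ + 40x + 35 = 48131 ≡ 38 (mod 41).
38 is a non-residue mod 41; no y exists.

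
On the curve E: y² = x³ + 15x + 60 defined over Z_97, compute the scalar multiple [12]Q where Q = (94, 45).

(81, 34)

Double-and-add on 12 = (1100)₂. Start with Q = (94, 45) for the leading 1-bit.
double: tangent at (94, 45): λ = (3·94² + 15)/(2·45) ≡ 42/90. 90⁻¹ ≡ 83 (mod 97) since 90·83 = 7470 ≡ 1, so λ ≡ 42·83 ≡ 91.
  x = λ² - 94 - 94 = 8281 - 188 ≡ 42; y = λ·(94 - 42) - 45 ≡ 31. → (42, 31)
add Q: (42, 31) + (94, 45). λ = (45 - 31)/(94 - 42) ≡ 14/52 mod 97. 52⁻¹ ≡ 28 (mod 97), so λ ≡ 4.
  x = λ² - 42 - 94 = 16 - 136 ≡ 74; y = λ·(42 - 74) - 31 ≡ 35. → (74, 35)
double: tangent at (74, 35): λ = (3·74² + 15)/(2·35) ≡ 50/70. 70⁻¹ ≡ 79 (mod 97), so λ ≡ 50·79 ≡ 70.
  x = λ² - 74 - 74 = 4900 - 148 ≡ 96; y = λ·(74 - 96) - 35 ≡ 74. → (96, 74)
double: tangent at (96, 74): λ = (3·96² + 15)/(2·74) ≡ 18/51. 51⁻¹ ≡ 78 (mod 97), so λ ≡ 18·78 ≡ 46.
  x = λ² - 96 - 96 = 2116 - 192 ≡ 81; y = λ·(96 - 81) - 74 ≡ 34. → (81, 34)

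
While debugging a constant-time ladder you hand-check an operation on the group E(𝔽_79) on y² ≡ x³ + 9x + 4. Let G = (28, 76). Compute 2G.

(45, 17)

tangent at (28, 76): λ = (3·28² + 9)/(2·76) ≡ 70/73. 73⁻¹ ≡ 13 (mod 79), so λ ≡ 70·13 ≡ 41.
  x = λ² - 28 - 28 = 1681 - 56 ≡ 45; y = λ·(28 - 45) - 76 ≡ 17. → (45, 17)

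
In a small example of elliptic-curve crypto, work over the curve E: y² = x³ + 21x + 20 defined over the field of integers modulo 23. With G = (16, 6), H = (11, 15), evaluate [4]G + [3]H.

First 4G:
Double-and-add on 4 = (100)₂. Start with G = (16, 6) for the leading 1-bit.
double: tangent at (16, 6): λ = (3·16² + 21)/(2·6) ≡ 7/12. 12⁻¹ ≡ 2 (mod 23) since 12·2 = 24 ≡ 1, so λ ≡ 7·2 ≡ 14.
  x = λ² - 16 - 16 = 196 - 32 ≡ 3; y = λ·(16 - 3) - 6 ≡ 15. → (3, 15)
double: tangent at (3, 15): λ = (3·3² + 21)/(2·15) ≡ 2/7. 7⁻¹ ≡ 10 (mod 23), so λ ≡ 2·10 ≡ 20.
  x = λ² - 3 - 3 = 400 - 6 ≡ 3; y = λ·(3 - 3) - 15 ≡ 8. → (3, 8)
4G = (3, 8).
Next 3H:
Repeated addition: build up to 3H.
2H: tangent at (11, 15): λ = (3·11² + 21)/(2·15) ≡ 16/7. 7⁻¹ ≡ 10 (mod 23) since 7·10 = 70 ≡ 1, so λ ≡ 16·10 ≡ 22.
  x = λ² - 11 - 11 = 484 - 22 ≡ 2; y = λ·(11 - 2) - 15 ≡ 22. → (2, 22)
3H: (2, 22) + (11, 15). λ = (15 - 22)/(11 - 2) ≡ 16/9 mod 23. 9⁻¹ ≡ 18 (mod 23), so λ ≡ 12.
  x = λ² - 2 - 11 = 144 - 13 ≡ 16; y = λ·(2 - 16) - 22 ≡ 17. → (16, 17)
3H = (16, 17).
Finally 4G + 3H:
(3, 8) + (16, 17). λ = (17 - 8)/(16 - 3) ≡ 9/13 mod 23. 13⁻¹ ≡ 16 (mod 23) since 13·16 = 208 ≡ 1, so λ ≡ 6.
  x = λ² - 3 - 16 = 36 - 19 ≡ 17; y = λ·(3 - 17) - 8 ≡ 0. → (17, 0)

(17, 0)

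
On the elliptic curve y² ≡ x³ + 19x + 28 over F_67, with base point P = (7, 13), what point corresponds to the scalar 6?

Repeated addition: build up to 6P.
2P: tangent at (7, 13): λ = (3·7² + 19)/(2·13) ≡ 32/26. 26⁻¹ ≡ 49 (mod 67) since 26·49 = 1274 ≡ 1, so λ ≡ 32·49 ≡ 27.
  x = λ² - 7 - 7 = 729 - 14 ≡ 45; y = λ·(7 - 45) - 13 ≡ 33. → (45, 33)
3P: (45, 33) + (7, 13). λ = (13 - 33)/(7 - 45) ≡ 47/29 mod 67. 29⁻¹ ≡ 37 (mod 67) since 29·37 = 1073 ≡ 1, so λ ≡ 64.
  x = λ² - 45 - 7 = 4096 - 52 ≡ 24; y = λ·(45 - 24) - 33 ≡ 38. → (24, 38)
4P: (24, 38) + (7, 13). λ = (13 - 38)/(7 - 24) ≡ 42/50 mod 67. 50⁻¹ ≡ 63 (mod 67), so λ ≡ 33.
  x = λ² - 24 - 7 = 1089 - 31 ≡ 53; y = λ·(24 - 53) - 38 ≡ 10. → (53, 10)
5P: (53, 10) + (7, 13). λ = (13 - 10)/(7 - 53) ≡ 3/21 mod 67. 21⁻¹ ≡ 16 (mod 67) since 21·16 = 336 ≡ 1, so λ ≡ 48.
  x = λ² - 53 - 7 = 2304 - 60 ≡ 33; y = λ·(53 - 33) - 10 ≡ 12. → (33, 12)
6P: (33, 12) + (7, 13). λ = (13 - 12)/(7 - 33) ≡ 1/41 mod 67. 41⁻¹ ≡ 18 (mod 67), so λ ≡ 18.
  x = λ² - 33 - 7 = 324 - 40 ≡ 16; y = λ·(33 - 16) - 12 ≡ 26. → (16, 26)

(16, 26)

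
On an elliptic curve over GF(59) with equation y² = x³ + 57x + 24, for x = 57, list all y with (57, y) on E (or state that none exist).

x³ + 57x + 24 = 188466 ≡ 20 (mod 59).
Square roots of 20 mod 59: 16 and 43 (since 16² = 256 ≡ 20).

16, 43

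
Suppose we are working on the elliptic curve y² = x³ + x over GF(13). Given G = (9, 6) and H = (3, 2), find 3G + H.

(10, 10)

First 3G:
Repeated addition: build up to 3G.
2G: tangent at (9, 6): λ = (3·9² + 1)/(2·6) ≡ 10/12. 12⁻¹ ≡ 12 (mod 13), so λ ≡ 10·12 ≡ 3.
  x = λ² - 9 - 9 = 9 - 18 ≡ 4; y = λ·(9 - 4) - 6 ≡ 9. → (4, 9)
3G: (4, 9) + (9, 6). λ = (6 - 9)/(9 - 4) ≡ 10/5 mod 13. 5⁻¹ ≡ 8 (mod 13), so λ ≡ 2.
  x = λ² - 4 - 9 = 4 - 13 ≡ 4; y = λ·(4 - 4) - 9 ≡ 4. → (4, 4)
3G = (4, 4).
Finally 3G + H:
(4, 4) + (3, 2). λ = (2 - 4)/(3 - 4) ≡ 11/12 mod 13. 12⁻¹ ≡ 12 (mod 13), so λ ≡ 2.
  x = λ² - 4 - 3 = 4 - 7 ≡ 10; y = λ·(4 - 10) - 4 ≡ 10. → (10, 10)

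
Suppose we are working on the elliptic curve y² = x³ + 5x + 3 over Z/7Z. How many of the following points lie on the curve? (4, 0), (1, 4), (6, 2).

(4, 0): 0² ≡ 0, rhs ≡ 3 → off.
(1, 4): 4² ≡ 2, rhs ≡ 2 → on.
(6, 2): 2² ≡ 4, rhs ≡ 4 → on.

2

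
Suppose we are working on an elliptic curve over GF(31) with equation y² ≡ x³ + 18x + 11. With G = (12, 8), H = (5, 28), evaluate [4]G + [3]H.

First 4G:
Repeated addition: build up to 4G.
2G: tangent at (12, 8): λ = (3·12² + 18)/(2·8) ≡ 16/16. 16⁻¹ ≡ 2 (mod 31) since 16·2 = 32 ≡ 1, so λ ≡ 16·2 ≡ 1.
  x = λ² - 12 - 12 = 1 - 24 ≡ 8; y = λ·(12 - 8) - 8 ≡ 27. → (8, 27)
3G: (8, 27) + (12, 8). λ = (8 - 27)/(12 - 8) ≡ 12/4 mod 31. 4⁻¹ ≡ 8 (mod 31), so λ ≡ 3.
  x = λ² - 8 - 12 = 9 - 20 ≡ 20; y = λ·(8 - 20) - 27 ≡ 30. → (20, 30)
4G: (20, 30) + (12, 8). λ = (8 - 30)/(12 - 20) ≡ 9/23 mod 31. 23⁻¹ ≡ 27 (mod 31) since 23·27 = 621 ≡ 1, so λ ≡ 26.
  x = λ² - 20 - 12 = 676 - 32 ≡ 24; y = λ·(20 - 24) - 30 ≡ 21. → (24, 21)
4G = (24, 21).
Next 3H:
Repeated addition: build up to 3H.
2H: tangent at (5, 28): λ = (3·5² + 18)/(2·28) ≡ 0/25. 25⁻¹ ≡ 5 (mod 31), so λ ≡ 0·5 ≡ 0.
  x = λ² - 5 - 5 = 0 - 10 ≡ 21; y = λ·(5 - 21) - 28 ≡ 3. → (21, 3)
3H: (21, 3) + (5, 28). λ = (28 - 3)/(5 - 21) ≡ 25/15 mod 31. 15⁻¹ ≡ 29 (mod 31) since 15·29 = 435 ≡ 1, so λ ≡ 12.
  x = λ² - 21 - 5 = 144 - 26 ≡ 25; y = λ·(21 - 25) - 3 ≡ 11. → (25, 11)
3H = (25, 11).
Finally 4G + 3H:
(24, 21) + (25, 11). λ = (11 - 21)/(25 - 24) ≡ 21/1 mod 31. 1⁻¹ ≡ 1 (mod 31), so λ ≡ 21.
  x = λ² - 24 - 25 = 441 - 49 ≡ 20; y = λ·(24 - 20) - 21 ≡ 1. → (20, 1)

(20, 1)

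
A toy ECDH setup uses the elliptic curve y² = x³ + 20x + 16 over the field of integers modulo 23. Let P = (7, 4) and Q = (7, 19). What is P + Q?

O

The two points share x = 7 and their y-coordinates satisfy 4 + 19 ≡ 0 (mod 23), so they are inverses. Their sum is ∞.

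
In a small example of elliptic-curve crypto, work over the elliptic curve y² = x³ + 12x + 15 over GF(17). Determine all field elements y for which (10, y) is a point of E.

x³ + 12x + 15 = 1135 ≡ 13 (mod 17).
Square roots of 13 mod 17: 8 and 9 (since 8² = 64 ≡ 13).

8, 9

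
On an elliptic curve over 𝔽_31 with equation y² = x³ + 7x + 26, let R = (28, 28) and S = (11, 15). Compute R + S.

(28, 28) + (11, 15). λ = (15 - 28)/(11 - 28) ≡ 18/14 mod 31. 14⁻¹ ≡ 20 (mod 31) since 14·20 = 280 ≡ 1, so λ ≡ 19.
  x = λ² - 28 - 11 = 361 - 39 ≡ 12; y = λ·(28 - 12) - 28 ≡ 28. → (12, 28)

(12, 28)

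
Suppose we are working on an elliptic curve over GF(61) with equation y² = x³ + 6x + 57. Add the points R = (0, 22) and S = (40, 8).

(35, 36)

(0, 22) + (40, 8). λ = (8 - 22)/(40 - 0) ≡ 47/40 mod 61. 40⁻¹ ≡ 29 (mod 61) since 40·29 = 1160 ≡ 1, so λ ≡ 21.
  x = λ² - 0 - 40 = 441 - 40 ≡ 35; y = λ·(0 - 35) - 22 ≡ 36. → (35, 36)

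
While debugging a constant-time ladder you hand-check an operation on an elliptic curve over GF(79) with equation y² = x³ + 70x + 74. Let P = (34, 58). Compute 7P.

Double-and-add on 7 = (111)₂. Start with P = (34, 58) for the leading 1-bit.
double: tangent at (34, 58): λ = (3·34² + 70)/(2·58) ≡ 62/37. 37⁻¹ ≡ 47 (mod 79) since 37·47 = 1739 ≡ 1, so λ ≡ 62·47 ≡ 70.
  x = λ² - 34 - 34 = 4900 - 68 ≡ 13; y = λ·(34 - 13) - 58 ≡ 69. → (13, 69)
add P: (13, 69) + (34, 58). λ = (58 - 69)/(34 - 13) ≡ 68/21 mod 79. 21⁻¹ ≡ 64 (mod 79) since 21·64 = 1344 ≡ 1, so λ ≡ 7.
  x = λ² - 13 - 34 = 49 - 47 ≡ 2; y = λ·(13 - 2) - 69 ≡ 8. → (2, 8)
double: tangent at (2, 8): λ = (3·2² + 70)/(2·8) ≡ 3/16. 16⁻¹ ≡ 5 (mod 79), so λ ≡ 3·5 ≡ 15.
  x = λ² - 2 - 2 = 225 - 4 ≡ 63; y = λ·(2 - 63) - 8 ≡ 25. → (63, 25)
add P: (63, 25) + (34, 58). λ = (58 - 25)/(34 - 63) ≡ 33/50 mod 79. 50⁻¹ ≡ 49 (mod 79), so λ ≡ 37.
  x = λ² - 63 - 34 = 1369 - 97 ≡ 8; y = λ·(63 - 8) - 25 ≡ 35. → (8, 35)

(8, 35)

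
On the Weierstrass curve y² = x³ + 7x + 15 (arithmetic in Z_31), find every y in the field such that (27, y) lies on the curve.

x³ + 7x + 15 = 19887 ≡ 16 (mod 31).
Square roots of 16 mod 31: 4 and 27 (since 4² = 16 ≡ 16).

4, 27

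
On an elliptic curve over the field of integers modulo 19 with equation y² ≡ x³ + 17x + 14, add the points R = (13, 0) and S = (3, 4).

(10, 14)

(13, 0) + (3, 4). λ = (4 - 0)/(3 - 13) ≡ 4/9 mod 19. 9⁻¹ ≡ 17 (mod 19) since 9·17 = 153 ≡ 1, so λ ≡ 11.
  x = λ² - 13 - 3 = 121 - 16 ≡ 10; y = λ·(13 - 10) - 0 ≡ 14. → (10, 14)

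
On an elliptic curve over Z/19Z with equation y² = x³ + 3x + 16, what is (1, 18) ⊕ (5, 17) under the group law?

(0, 15)

(1, 18) + (5, 17). λ = (17 - 18)/(5 - 1) ≡ 18/4 mod 19. 4⁻¹ ≡ 5 (mod 19) since 4·5 = 20 ≡ 1, so λ ≡ 14.
  x = λ² - 1 - 5 = 196 - 6 ≡ 0; y = λ·(1 - 0) - 18 ≡ 15. → (0, 15)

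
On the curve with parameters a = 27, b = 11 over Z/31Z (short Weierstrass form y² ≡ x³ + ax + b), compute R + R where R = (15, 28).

tangent at (15, 28): λ = (3·15² + 27)/(2·28) ≡ 20/25. 25⁻¹ ≡ 5 (mod 31) since 25·5 = 125 ≡ 1, so λ ≡ 20·5 ≡ 7.
  x = λ² - 15 - 15 = 49 - 30 ≡ 19; y = λ·(15 - 19) - 28 ≡ 6. → (19, 6)

(19, 6)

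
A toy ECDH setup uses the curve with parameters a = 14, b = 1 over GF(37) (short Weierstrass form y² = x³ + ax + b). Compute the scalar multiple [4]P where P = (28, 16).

Repeated addition: build up to 4P.
2P: tangent at (28, 16): λ = (3·28² + 14)/(2·16) ≡ 35/32. 32⁻¹ ≡ 22 (mod 37), so λ ≡ 35·22 ≡ 30.
  x = λ² - 28 - 28 = 900 - 56 ≡ 30; y = λ·(28 - 30) - 16 ≡ 35. → (30, 35)
3P: (30, 35) + (28, 16). λ = (16 - 35)/(28 - 30) ≡ 18/35 mod 37. 35⁻¹ ≡ 18 (mod 37) since 35·18 = 630 ≡ 1, so λ ≡ 28.
  x = λ² - 30 - 28 = 784 - 58 ≡ 23; y = λ·(30 - 23) - 35 ≡ 13. → (23, 13)
4P: (23, 13) + (28, 16). λ = (16 - 13)/(28 - 23) ≡ 3/5 mod 37. 5⁻¹ ≡ 15 (mod 37), so λ ≡ 8.
  x = λ² - 23 - 28 = 64 - 51 ≡ 13; y = λ·(23 - 13) - 13 ≡ 30. → (13, 30)

(13, 30)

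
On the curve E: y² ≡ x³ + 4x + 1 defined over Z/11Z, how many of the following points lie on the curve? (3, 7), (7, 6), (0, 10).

1

(3, 7): 7² ≡ 5, rhs ≡ 7 → off.
(7, 6): 6² ≡ 3, rhs ≡ 9 → off.
(0, 10): 10² ≡ 1, rhs ≡ 1 → on.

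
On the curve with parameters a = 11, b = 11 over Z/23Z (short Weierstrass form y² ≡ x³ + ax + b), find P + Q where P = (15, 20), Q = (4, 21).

(8, 17)

(15, 20) + (4, 21). λ = (21 - 20)/(4 - 15) ≡ 1/12 mod 23. 12⁻¹ ≡ 2 (mod 23) since 12·2 = 24 ≡ 1, so λ ≡ 2.
  x = λ² - 15 - 4 = 4 - 19 ≡ 8; y = λ·(15 - 8) - 20 ≡ 17. → (8, 17)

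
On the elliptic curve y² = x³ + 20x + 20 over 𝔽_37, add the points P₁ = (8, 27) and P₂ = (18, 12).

(8, 27) + (18, 12). λ = (12 - 27)/(18 - 8) ≡ 22/10 mod 37. 10⁻¹ ≡ 26 (mod 37), so λ ≡ 17.
  x = λ² - 8 - 18 = 289 - 26 ≡ 4; y = λ·(8 - 4) - 27 ≡ 4. → (4, 4)

(4, 4)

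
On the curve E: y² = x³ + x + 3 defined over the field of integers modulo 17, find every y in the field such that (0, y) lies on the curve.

x³ + 1x + 3 = 3 ≡ 3 (mod 17).
3 is a non-residue mod 17; no y exists.

none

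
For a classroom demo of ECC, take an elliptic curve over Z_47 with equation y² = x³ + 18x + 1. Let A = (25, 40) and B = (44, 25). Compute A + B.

(25, 40) + (44, 25). λ = (25 - 40)/(44 - 25) ≡ 32/19 mod 47. 19⁻¹ ≡ 5 (mod 47) since 19·5 = 95 ≡ 1, so λ ≡ 19.
  x = λ² - 25 - 44 = 361 - 69 ≡ 10; y = λ·(25 - 10) - 40 ≡ 10. → (10, 10)

(10, 10)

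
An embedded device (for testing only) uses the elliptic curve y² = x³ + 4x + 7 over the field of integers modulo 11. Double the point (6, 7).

tangent at (6, 7): λ = (3·6² + 4)/(2·7) ≡ 2/3. 3⁻¹ ≡ 4 (mod 11) since 3·4 = 12 ≡ 1, so λ ≡ 2·4 ≡ 8.
  x = λ² - 6 - 6 = 64 - 12 ≡ 8; y = λ·(6 - 8) - 7 ≡ 10. → (8, 10)

(8, 10)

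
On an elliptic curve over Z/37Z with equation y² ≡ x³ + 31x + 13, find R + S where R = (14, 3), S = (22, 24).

(5, 16)

(14, 3) + (22, 24). λ = (24 - 3)/(22 - 14) ≡ 21/8 mod 37. 8⁻¹ ≡ 14 (mod 37), so λ ≡ 35.
  x = λ² - 14 - 22 = 1225 - 36 ≡ 5; y = λ·(14 - 5) - 3 ≡ 16. → (5, 16)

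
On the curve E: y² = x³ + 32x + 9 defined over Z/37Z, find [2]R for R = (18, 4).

tangent at (18, 4): λ = (3·18² + 32)/(2·4) ≡ 5/8. 8⁻¹ ≡ 14 (mod 37) since 8·14 = 112 ≡ 1, so λ ≡ 5·14 ≡ 33.
  x = λ² - 18 - 18 = 1089 - 36 ≡ 17; y = λ·(18 - 17) - 4 ≡ 29. → (17, 29)

(17, 29)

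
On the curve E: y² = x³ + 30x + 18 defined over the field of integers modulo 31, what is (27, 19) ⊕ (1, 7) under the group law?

(27, 19) + (1, 7). λ = (7 - 19)/(1 - 27) ≡ 19/5 mod 31. 5⁻¹ ≡ 25 (mod 31), so λ ≡ 10.
  x = λ² - 27 - 1 = 100 - 28 ≡ 10; y = λ·(27 - 10) - 19 ≡ 27. → (10, 27)

(10, 27)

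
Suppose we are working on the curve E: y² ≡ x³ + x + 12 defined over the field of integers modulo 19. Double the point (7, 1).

(9, 3)

tangent at (7, 1): λ = (3·7² + 1)/(2·1) ≡ 15/2. 2⁻¹ ≡ 10 (mod 19), so λ ≡ 15·10 ≡ 17.
  x = λ² - 7 - 7 = 289 - 14 ≡ 9; y = λ·(7 - 9) - 1 ≡ 3. → (9, 3)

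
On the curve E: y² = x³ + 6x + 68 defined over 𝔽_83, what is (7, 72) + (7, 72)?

tangent at (7, 72): λ = (3·7² + 6)/(2·72) ≡ 70/61. 61⁻¹ ≡ 49 (mod 83), so λ ≡ 70·49 ≡ 27.
  x = λ² - 7 - 7 = 729 - 14 ≡ 51; y = λ·(7 - 51) - 72 ≡ 68. → (51, 68)

(51, 68)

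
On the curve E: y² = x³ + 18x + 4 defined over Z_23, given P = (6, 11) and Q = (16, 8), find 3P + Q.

First 3P:
Repeated addition: build up to 3P.
2P: tangent at (6, 11): λ = (3·6² + 18)/(2·11) ≡ 11/22. 22⁻¹ ≡ 22 (mod 23) since 22·22 = 484 ≡ 1, so λ ≡ 11·22 ≡ 12.
  x = λ² - 6 - 6 = 144 - 12 ≡ 17; y = λ·(6 - 17) - 11 ≡ 18. → (17, 18)
3P: (17, 18) + (6, 11). λ = (11 - 18)/(6 - 17) ≡ 16/12 mod 23. 12⁻¹ ≡ 2 (mod 23) since 12·2 = 24 ≡ 1, so λ ≡ 9.
  x = λ² - 17 - 6 = 81 - 23 ≡ 12; y = λ·(17 - 12) - 18 ≡ 4. → (12, 4)
3P = (12, 4).
Finally 3P + Q:
(12, 4) + (16, 8). λ = (8 - 4)/(16 - 12) ≡ 4/4 mod 23. 4⁻¹ ≡ 6 (mod 23) since 4·6 = 24 ≡ 1, so λ ≡ 1.
  x = λ² - 12 - 16 = 1 - 28 ≡ 19; y = λ·(12 - 19) - 4 ≡ 12. → (19, 12)

(19, 12)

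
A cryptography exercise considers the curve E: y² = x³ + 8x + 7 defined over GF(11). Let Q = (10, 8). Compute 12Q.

Double-and-add on 12 = (1100)₂. Start with Q = (10, 8) for the leading 1-bit.
double: tangent at (10, 8): λ = (3·10² + 8)/(2·8) ≡ 0/5. 5⁻¹ ≡ 9 (mod 11) since 5·9 = 45 ≡ 1, so λ ≡ 0·9 ≡ 0.
  x = λ² - 10 - 10 = 0 - 20 ≡ 2; y = λ·(10 - 2) - 8 ≡ 3. → (2, 3)
add Q: (2, 3) + (10, 8). λ = (8 - 3)/(10 - 2) ≡ 5/8 mod 11. 8⁻¹ ≡ 7 (mod 11) since 8·7 = 56 ≡ 1, so λ ≡ 2.
  x = λ² - 2 - 10 = 4 - 12 ≡ 3; y = λ·(2 - 3) - 3 ≡ 6. → (3, 6)
double: tangent at (3, 6): λ = (3·3² + 8)/(2·6) ≡ 2/1. 1⁻¹ ≡ 1 (mod 11), so λ ≡ 2·1 ≡ 2.
  x = λ² - 3 - 3 = 4 - 6 ≡ 9; y = λ·(3 - 9) - 6 ≡ 4. → (9, 4)
double: tangent at (9, 4): λ = (3·9² + 8)/(2·4) ≡ 9/8. 8⁻¹ ≡ 7 (mod 11), so λ ≡ 9·7 ≡ 8.
  x = λ² - 9 - 9 = 64 - 18 ≡ 2; y = λ·(9 - 2) - 4 ≡ 8. → (2, 8)

(2, 8)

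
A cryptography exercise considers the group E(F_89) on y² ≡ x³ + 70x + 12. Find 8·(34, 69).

Write P = (34, 69).
Double-and-add on 8 = (1000)₂. Start with P = (34, 69) for the leading 1-bit.
double: tangent at (34, 69): λ = (3·34² + 70)/(2·69) ≡ 67/49. 49⁻¹ ≡ 20 (mod 89) since 49·20 = 980 ≡ 1, so λ ≡ 67·20 ≡ 5.
  x = λ² - 34 - 34 = 25 - 68 ≡ 46; y = λ·(34 - 46) - 69 ≡ 49. → (46, 49)
double: tangent at (46, 49): λ = (3·46² + 70)/(2·49) ≡ 10/9. 9⁻¹ ≡ 10 (mod 89) since 9·10 = 90 ≡ 1, so λ ≡ 10·10 ≡ 11.
  x = λ² - 46 - 46 = 121 - 92 ≡ 29; y = λ·(46 - 29) - 49 ≡ 49. → (29, 49)
double: tangent at (29, 49): λ = (3·29² + 70)/(2·49) ≡ 12/9. 9⁻¹ ≡ 10 (mod 89) since 9·10 = 90 ≡ 1, so λ ≡ 12·10 ≡ 31.
  x = λ² - 29 - 29 = 961 - 58 ≡ 13; y = λ·(29 - 13) - 49 ≡ 2. → (13, 2)

(13, 2)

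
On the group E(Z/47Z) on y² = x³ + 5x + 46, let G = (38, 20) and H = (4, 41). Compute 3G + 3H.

(5, 33)

First 3G:
Repeated addition: build up to 3G.
2G: tangent at (38, 20): λ = (3·38² + 5)/(2·20) ≡ 13/40. 40⁻¹ ≡ 20 (mod 47), so λ ≡ 13·20 ≡ 25.
  x = λ² - 38 - 38 = 625 - 76 ≡ 32; y = λ·(38 - 32) - 20 ≡ 36. → (32, 36)
3G: (32, 36) + (38, 20). λ = (20 - 36)/(38 - 32) ≡ 31/6 mod 47. 6⁻¹ ≡ 8 (mod 47) since 6·8 = 48 ≡ 1, so λ ≡ 13.
  x = λ² - 32 - 38 = 169 - 70 ≡ 5; y = λ·(32 - 5) - 36 ≡ 33. → (5, 33)
3G = (5, 33).
Next 3H:
Repeated addition: build up to 3H.
2H: tangent at (4, 41): λ = (3·4² + 5)/(2·41) ≡ 6/35. 35⁻¹ ≡ 43 (mod 47), so λ ≡ 6·43 ≡ 23.
  x = λ² - 4 - 4 = 529 - 8 ≡ 4; y = λ·(4 - 4) - 41 ≡ 6. → (4, 6)
3H: (4, 6) + (4, 41): same x and y₁ ≡ -y₂, so the sum is 𝒪.
3H = 𝒪.
Finally 3G + 3H:
(5, 33) + 𝒪 = (5, 33) (identity).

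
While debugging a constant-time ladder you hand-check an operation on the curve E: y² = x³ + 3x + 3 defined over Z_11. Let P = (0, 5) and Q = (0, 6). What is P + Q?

O

The two points share x = 0 and their y-coordinates satisfy 5 + 6 ≡ 0 (mod 11), so they are inverses. Their sum is 𝒪.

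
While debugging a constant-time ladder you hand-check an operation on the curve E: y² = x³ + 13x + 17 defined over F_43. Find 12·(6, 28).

(23, 23)

Write G = (6, 28).
Double-and-add on 12 = (1100)₂. Start with G = (6, 28) for the leading 1-bit.
double: tangent at (6, 28): λ = (3·6² + 13)/(2·28) ≡ 35/13. 13⁻¹ ≡ 10 (mod 43), so λ ≡ 35·10 ≡ 6.
  x = λ² - 6 - 6 = 36 - 12 ≡ 24; y = λ·(6 - 24) - 28 ≡ 36. → (24, 36)
add G: (24, 36) + (6, 28). λ = (28 - 36)/(6 - 24) ≡ 35/25 mod 43. 25⁻¹ ≡ 31 (mod 43), so λ ≡ 10.
  x = λ² - 24 - 6 = 100 - 30 ≡ 27; y = λ·(24 - 27) - 36 ≡ 20. → (27, 20)
double: tangent at (27, 20): λ = (3·27² + 13)/(2·20) ≡ 7/40. 40⁻¹ ≡ 14 (mod 43), so λ ≡ 7·14 ≡ 12.
  x = λ² - 27 - 27 = 144 - 54 ≡ 4; y = λ·(27 - 4) - 20 ≡ 41. → (4, 41)
double: tangent at (4, 41): λ = (3·4² + 13)/(2·41) ≡ 18/39. 39⁻¹ ≡ 32 (mod 43), so λ ≡ 18·32 ≡ 17.
  x = λ² - 4 - 4 = 289 - 8 ≡ 23; y = λ·(4 - 23) - 41 ≡ 23. → (23, 23)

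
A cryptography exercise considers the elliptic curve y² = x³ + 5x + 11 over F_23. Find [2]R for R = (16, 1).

tangent at (16, 1): λ = (3·16² + 5)/(2·1) ≡ 14/2. 2⁻¹ ≡ 12 (mod 23), so λ ≡ 14·12 ≡ 7.
  x = λ² - 16 - 16 = 49 - 32 ≡ 17; y = λ·(16 - 17) - 1 ≡ 15. → (17, 15)

(17, 15)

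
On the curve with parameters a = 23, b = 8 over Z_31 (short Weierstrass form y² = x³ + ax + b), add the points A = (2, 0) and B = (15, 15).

(19, 9)

(2, 0) + (15, 15). λ = (15 - 0)/(15 - 2) ≡ 15/13 mod 31. 13⁻¹ ≡ 12 (mod 31) since 13·12 = 156 ≡ 1, so λ ≡ 25.
  x = λ² - 2 - 15 = 625 - 17 ≡ 19; y = λ·(2 - 19) - 0 ≡ 9. → (19, 9)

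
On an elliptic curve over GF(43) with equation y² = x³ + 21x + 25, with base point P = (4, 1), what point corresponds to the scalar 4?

Repeated addition: build up to 4P.
2P: tangent at (4, 1): λ = (3·4² + 21)/(2·1) ≡ 26/2. 2⁻¹ ≡ 22 (mod 43), so λ ≡ 26·22 ≡ 13.
  x = λ² - 4 - 4 = 169 - 8 ≡ 32; y = λ·(4 - 32) - 1 ≡ 22. → (32, 22)
3P: (32, 22) + (4, 1). λ = (1 - 22)/(4 - 32) ≡ 22/15 mod 43. 15⁻¹ ≡ 23 (mod 43) since 15·23 = 345 ≡ 1, so λ ≡ 33.
  x = λ² - 32 - 4 = 1089 - 36 ≡ 21; y = λ·(32 - 21) - 22 ≡ 40. → (21, 40)
4P: (21, 40) + (4, 1). λ = (1 - 40)/(4 - 21) ≡ 4/26 mod 43. 26⁻¹ ≡ 5 (mod 43), so λ ≡ 20.
  x = λ² - 21 - 4 = 400 - 25 ≡ 31; y = λ·(21 - 31) - 40 ≡ 18. → (31, 18)

(31, 18)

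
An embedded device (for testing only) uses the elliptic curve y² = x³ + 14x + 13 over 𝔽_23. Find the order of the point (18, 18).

8

2P: tangent at (18, 18): λ = (3·18² + 14)/(2·18) ≡ 20/13. 13⁻¹ ≡ 16 (mod 23), so λ ≡ 20·16 ≡ 21.
  x = λ² - 18 - 18 = 441 - 36 ≡ 14; y = λ·(18 - 14) - 18 ≡ 20. → (14, 20)
3P: (14, 20) + (18, 18). λ = (18 - 20)/(18 - 14) ≡ 21/4 mod 23. 4⁻¹ ≡ 6 (mod 23), so λ ≡ 11.
  x = λ² - 14 - 18 = 121 - 32 ≡ 20; y = λ·(14 - 20) - 20 ≡ 6. → (20, 6)
4P: (20, 6) + (18, 18). λ = (18 - 6)/(18 - 20) ≡ 12/21 mod 23. 21⁻¹ ≡ 11 (mod 23), so λ ≡ 17.
  x = λ² - 20 - 18 = 289 - 38 ≡ 21; y = λ·(20 - 21) - 6 ≡ 0. → (21, 0)
5P: (21, 0) + (18, 18). λ = (18 - 0)/(18 - 21) ≡ 18/20 mod 23. 20⁻¹ ≡ 15 (mod 23), so λ ≡ 17.
  x = λ² - 21 - 18 = 289 - 39 ≡ 20; y = λ·(21 - 20) - 0 ≡ 17. → (20, 17)
6P: (20, 17) + (18, 18). λ = (18 - 17)/(18 - 20) ≡ 1/21 mod 23. 21⁻¹ ≡ 11 (mod 23), so λ ≡ 11.
  x = λ² - 20 - 18 = 121 - 38 ≡ 14; y = λ·(20 - 14) - 17 ≡ 3. → (14, 3)
7P: (14, 3) + (18, 18). λ = (18 - 3)/(18 - 14) ≡ 15/4 mod 23. 4⁻¹ ≡ 6 (mod 23), so λ ≡ 21.
  x = λ² - 14 - 18 = 441 - 32 ≡ 18; y = λ·(14 - 18) - 3 ≡ 5. → (18, 5)
8P: (18, 5) + (18, 18): same x and y₁ ≡ -y₂, so the sum is the point at infinity.
8P = the point at infinity, so the order is 8.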